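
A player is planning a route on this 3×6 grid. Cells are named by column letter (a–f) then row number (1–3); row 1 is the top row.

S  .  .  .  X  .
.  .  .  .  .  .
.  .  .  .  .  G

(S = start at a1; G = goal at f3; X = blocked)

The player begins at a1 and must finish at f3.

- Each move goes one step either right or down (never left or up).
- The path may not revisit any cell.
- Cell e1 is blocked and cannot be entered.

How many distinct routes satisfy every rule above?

A right/down-only route from a1 to f3 makes exactly 2 down-moves and 5 right-moves in some order.
With no other constraints that would be C(7,2) = 21 routes.
Subtract routes through each blocked cell (inclusion–exclusion for overlaps): − through e1: 3 → 18.
That gives 18 routes.

18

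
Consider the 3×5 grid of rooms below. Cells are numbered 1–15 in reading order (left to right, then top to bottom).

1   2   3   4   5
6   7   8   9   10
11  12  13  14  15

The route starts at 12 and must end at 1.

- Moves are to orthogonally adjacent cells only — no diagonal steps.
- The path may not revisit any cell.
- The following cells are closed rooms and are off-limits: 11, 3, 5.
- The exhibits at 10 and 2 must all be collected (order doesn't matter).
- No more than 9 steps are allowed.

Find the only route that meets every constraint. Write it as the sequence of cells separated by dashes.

The 9-move cap with required stops at 10, 2 leaves no slack for detours.
Route from 12: 3× right (reaching 15), up to 10, 3× left (reaching 7), up to 2, left to 1 — 9 moves in all.
Check: all required cells visited; 9 ≤ 9 moves.

12 - 13 - 14 - 15 - 10 - 9 - 8 - 7 - 2 - 1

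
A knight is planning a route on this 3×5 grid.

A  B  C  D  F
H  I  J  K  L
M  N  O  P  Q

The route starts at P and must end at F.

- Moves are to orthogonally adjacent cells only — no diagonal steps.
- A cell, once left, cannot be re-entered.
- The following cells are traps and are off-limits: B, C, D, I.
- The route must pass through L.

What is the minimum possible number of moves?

3

Any route passes through L somewhere between P and F. Summing Manhattan distances along the two legs (P → L → F) gives a lower bound of 2 + 1 = 3 moves.
A route of 3 moves achieves this: P → K → L → F.
Since 3 matches the lower bound, it is optimal.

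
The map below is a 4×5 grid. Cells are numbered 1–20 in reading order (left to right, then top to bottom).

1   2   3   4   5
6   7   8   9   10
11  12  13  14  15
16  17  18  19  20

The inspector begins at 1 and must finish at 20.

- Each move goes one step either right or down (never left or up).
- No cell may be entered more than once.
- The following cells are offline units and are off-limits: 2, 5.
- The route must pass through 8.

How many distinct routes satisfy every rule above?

A right/down-only route from 1 to 20 makes exactly 3 down-moves and 4 right-moves in some order.
With no other constraints that would be C(7,3) = 35 routes.
Split at 8 and multiply the segment counts (each segment already excludes blocked cells): 1→8: 1; 8→20: 6; product = 6.
That gives 6 routes.

6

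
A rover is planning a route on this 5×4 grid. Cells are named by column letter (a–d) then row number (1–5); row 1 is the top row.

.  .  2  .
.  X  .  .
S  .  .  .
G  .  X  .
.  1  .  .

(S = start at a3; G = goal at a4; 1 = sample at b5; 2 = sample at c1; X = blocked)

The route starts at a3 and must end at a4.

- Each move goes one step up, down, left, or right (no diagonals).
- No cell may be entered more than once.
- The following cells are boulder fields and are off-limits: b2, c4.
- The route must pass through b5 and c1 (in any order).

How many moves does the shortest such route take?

Any route passes through b5 and c1 in some order between a3 and a4. Summing Manhattan distances along each leg and taking the cheapest ordering (a3 → c1 → b5 → a4) gives a lower bound of 4 + 5 + 2 = 11 moves.
A route of 11 moves achieves this: a3 → a2 → a1 → b1 → c1 → c2 → c3 → b3 → b4 → b5 → a5 → a4.
Since 11 matches the lower bound, it is optimal.

11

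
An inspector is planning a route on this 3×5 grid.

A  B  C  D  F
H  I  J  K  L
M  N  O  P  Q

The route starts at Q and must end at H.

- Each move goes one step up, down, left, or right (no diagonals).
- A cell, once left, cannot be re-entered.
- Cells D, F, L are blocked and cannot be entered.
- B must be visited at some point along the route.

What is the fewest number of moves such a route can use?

7

Any route passes through B somewhere between Q and H. Summing Manhattan distances along the two legs (Q → B → H) gives a lower bound of 5 + 2 = 7 moves.
A route of 7 moves achieves this: Q → P → K → J → C → B → I → H.
Since 7 matches the lower bound, it is optimal.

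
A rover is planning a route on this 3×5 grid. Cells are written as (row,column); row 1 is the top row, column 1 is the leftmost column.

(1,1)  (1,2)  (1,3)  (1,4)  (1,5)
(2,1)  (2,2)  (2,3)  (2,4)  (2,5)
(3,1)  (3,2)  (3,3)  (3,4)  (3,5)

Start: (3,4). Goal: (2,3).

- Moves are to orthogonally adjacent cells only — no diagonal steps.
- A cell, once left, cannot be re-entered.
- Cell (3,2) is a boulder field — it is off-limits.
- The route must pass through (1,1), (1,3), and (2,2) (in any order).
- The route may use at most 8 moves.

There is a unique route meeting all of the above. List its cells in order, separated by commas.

The 8-move cap with required stops at (1,1), (1,3), (2,2) leaves no slack for detours.
Route from (3,4): up 2 to (1,4), left 3 to (1,1), down 1 to (2,1), right 2 to (2,3) — 8 moves in all.
Check: all required cells visited; 8 ≤ 8 moves.

(3,4), (2,4), (1,4), (1,3), (1,2), (1,1), (2,1), (2,2), (2,3)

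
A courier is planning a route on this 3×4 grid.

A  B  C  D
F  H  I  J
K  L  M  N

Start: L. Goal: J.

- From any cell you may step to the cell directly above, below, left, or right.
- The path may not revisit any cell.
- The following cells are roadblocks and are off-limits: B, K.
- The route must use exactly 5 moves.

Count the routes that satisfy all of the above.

3

Need simple routes of exactly 5 moves from L to J (Manhattan distance 3, so 1 moves are spent on a detour and 1 undoing it).
Enumerating: L H I C D J | L H I M N J | L M I C D J.
That gives 3 routes.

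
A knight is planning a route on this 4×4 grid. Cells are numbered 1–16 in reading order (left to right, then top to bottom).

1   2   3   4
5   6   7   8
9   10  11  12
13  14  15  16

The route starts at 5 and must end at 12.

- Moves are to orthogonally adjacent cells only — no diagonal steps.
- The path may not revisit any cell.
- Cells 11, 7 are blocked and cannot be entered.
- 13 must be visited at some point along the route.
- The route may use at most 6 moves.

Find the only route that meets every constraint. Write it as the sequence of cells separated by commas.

The budget equals the shortest possible length, so every move has to be on a shortest route through the required cells.
Route from 5: down 2 to 13, right 3 to 16, up 1 to 12 — 6 moves in all.
Check: all required cells visited; 6 ≤ 6 moves.

5, 9, 13, 14, 15, 16, 12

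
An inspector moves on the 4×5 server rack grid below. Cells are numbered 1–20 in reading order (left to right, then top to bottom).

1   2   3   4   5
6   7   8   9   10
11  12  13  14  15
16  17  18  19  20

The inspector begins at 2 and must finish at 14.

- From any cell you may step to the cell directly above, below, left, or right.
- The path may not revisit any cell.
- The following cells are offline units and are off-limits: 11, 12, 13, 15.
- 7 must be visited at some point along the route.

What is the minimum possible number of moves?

Any route passes through 7 somewhere between 2 and 14. Summing Manhattan distances along the two legs (2 → 7 → 14) gives a lower bound of 1 + 3 = 4 moves.
A route of 4 moves achieves this: 2 → 7 → 8 → 9 → 14.
Since 4 matches the lower bound, it is optimal.

4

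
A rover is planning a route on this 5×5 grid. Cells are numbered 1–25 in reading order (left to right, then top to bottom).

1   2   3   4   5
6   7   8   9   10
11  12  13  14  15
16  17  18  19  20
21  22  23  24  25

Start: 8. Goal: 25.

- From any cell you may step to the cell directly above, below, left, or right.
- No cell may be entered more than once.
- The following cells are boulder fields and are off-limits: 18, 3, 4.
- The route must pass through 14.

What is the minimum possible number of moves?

Any route passes through 14 somewhere between 8 and 25. Summing Manhattan distances along the two legs (8 → 14 → 25) gives a lower bound of 2 + 3 = 5 moves.
A route of 5 moves achieves this: 8 → 13 → 14 → 19 → 24 → 25.
Since 5 matches the lower bound, it is optimal.

5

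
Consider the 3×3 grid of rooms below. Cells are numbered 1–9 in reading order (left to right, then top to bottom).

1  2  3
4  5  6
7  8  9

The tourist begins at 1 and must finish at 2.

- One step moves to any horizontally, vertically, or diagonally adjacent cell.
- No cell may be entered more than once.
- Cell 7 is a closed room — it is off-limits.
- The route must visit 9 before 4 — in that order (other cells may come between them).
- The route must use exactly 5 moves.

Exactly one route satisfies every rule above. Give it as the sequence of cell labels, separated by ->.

1 -> 5 -> 9 -> 8 -> 4 -> 2

The waypoints must appear in the order 9, 4, with no cell reused.
Route from 1: 2× down-right (reaching 9), left to 8, up-left to 4, up-right to 2 — 5 moves in all.
Check: order respected (9 at step 2, 4 at step 4); 5 moves as required.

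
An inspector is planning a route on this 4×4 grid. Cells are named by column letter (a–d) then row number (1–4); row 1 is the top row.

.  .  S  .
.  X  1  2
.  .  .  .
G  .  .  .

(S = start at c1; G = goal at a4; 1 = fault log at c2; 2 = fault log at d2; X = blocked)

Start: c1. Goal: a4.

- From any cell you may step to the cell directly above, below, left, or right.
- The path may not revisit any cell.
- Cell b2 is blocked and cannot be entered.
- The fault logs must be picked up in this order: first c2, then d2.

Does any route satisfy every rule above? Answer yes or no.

One route that works: c1 → c2 → d2 → d3 → d4 → c4 → b4 → a4.

yes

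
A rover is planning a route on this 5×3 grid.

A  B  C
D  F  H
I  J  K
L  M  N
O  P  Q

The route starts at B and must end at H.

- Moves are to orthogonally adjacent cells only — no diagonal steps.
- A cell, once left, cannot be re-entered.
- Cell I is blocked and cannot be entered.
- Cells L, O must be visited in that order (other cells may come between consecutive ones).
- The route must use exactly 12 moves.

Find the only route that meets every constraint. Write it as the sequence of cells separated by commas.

The waypoints must appear in the order L, O, with no cell reused.
Route from B: left 1 to A, down 1 to D, right 1 to F, down 2 to M, left 1 to L, down 1 to O, right 2 to Q, up 3 to H — 12 moves in all.
Check: order respected (L at step 6, O at step 7); 12 moves as required.

B, A, D, F, J, M, L, O, P, Q, N, K, H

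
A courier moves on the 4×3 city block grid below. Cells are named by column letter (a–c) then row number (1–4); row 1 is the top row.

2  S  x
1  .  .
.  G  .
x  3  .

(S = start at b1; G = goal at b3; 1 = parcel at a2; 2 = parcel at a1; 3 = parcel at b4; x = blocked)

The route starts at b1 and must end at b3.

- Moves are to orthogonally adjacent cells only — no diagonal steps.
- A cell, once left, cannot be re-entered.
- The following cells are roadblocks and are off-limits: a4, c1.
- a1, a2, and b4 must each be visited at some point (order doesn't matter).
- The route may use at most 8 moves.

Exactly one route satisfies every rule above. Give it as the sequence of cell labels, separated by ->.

The budget equals the shortest possible length, so every move has to be on a shortest route through the required cells.
Route from b1: left 1 to a1, down 1 to a2, right 2 to c2, down 2 to c4, left 1 to b4, up 1 to b3 — 8 moves in all.
Check: all required cells visited; 8 ≤ 8 moves.

b1 -> a1 -> a2 -> b2 -> c2 -> c3 -> c4 -> b4 -> b3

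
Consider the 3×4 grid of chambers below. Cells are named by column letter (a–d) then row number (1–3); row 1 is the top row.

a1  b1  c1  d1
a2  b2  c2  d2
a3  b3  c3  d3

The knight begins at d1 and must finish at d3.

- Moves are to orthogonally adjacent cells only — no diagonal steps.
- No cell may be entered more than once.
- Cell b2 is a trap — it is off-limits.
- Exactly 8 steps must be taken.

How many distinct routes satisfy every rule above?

Need simple routes of exactly 8 moves from d1 to d3 (Manhattan distance 2, so 3 moves are spent on a detour and 3 undoing it).
Enumerating: d1 c1 b1 a1 a2 a3 b3 c3 d3.
That gives 1 route.

1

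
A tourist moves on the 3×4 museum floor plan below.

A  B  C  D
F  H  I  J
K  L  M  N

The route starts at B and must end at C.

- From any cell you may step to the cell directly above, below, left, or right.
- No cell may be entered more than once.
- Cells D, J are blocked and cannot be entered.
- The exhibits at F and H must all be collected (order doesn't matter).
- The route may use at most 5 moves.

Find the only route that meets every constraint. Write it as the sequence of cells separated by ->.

Any route must reach F and H and still end at C within 5 moves, so the order of the required stops is forced.
Route from B: left 1 to A, down 1 to F, right 2 to I, up 1 to C — 5 moves in all.
Check: all required cells visited; 5 ≤ 5 moves.

B -> A -> F -> H -> I -> C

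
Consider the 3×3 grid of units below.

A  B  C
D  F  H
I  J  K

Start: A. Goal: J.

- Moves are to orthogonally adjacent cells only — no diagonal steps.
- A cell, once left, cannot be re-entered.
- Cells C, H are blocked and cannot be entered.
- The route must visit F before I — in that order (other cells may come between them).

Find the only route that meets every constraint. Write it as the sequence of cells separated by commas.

The waypoints must appear in the order F, I, with no cell reused.
Route from A: right 1 to B, down 1 to F, left 1 to D, down 1 to I, right 1 to J — 5 moves in all.
Check: order respected (F at step 2, I at step 4).

A, B, F, D, I, J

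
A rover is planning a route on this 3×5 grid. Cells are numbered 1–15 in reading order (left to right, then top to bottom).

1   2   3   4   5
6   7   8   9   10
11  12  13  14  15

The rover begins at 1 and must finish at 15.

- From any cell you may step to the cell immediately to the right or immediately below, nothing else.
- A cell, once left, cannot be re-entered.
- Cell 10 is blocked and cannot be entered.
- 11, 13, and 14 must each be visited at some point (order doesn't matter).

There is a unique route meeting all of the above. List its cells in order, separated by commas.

Moves only go right or down, so the column and row indices never decrease.
Route from 1: 2× down (reaching 11), 4× right (reaching 15) — 6 moves in all.
Check: all required cells visited.

1, 6, 11, 12, 13, 14, 15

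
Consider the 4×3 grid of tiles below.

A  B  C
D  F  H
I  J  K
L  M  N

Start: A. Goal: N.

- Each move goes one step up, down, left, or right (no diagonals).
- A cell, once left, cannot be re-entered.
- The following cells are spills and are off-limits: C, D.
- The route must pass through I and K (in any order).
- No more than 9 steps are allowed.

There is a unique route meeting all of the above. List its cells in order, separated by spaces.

A B F H K J I L M N

The budget equals the shortest possible length, so every move has to be on a shortest route through the required cells.
Route from A: right to B, down to F, right to H, down to K, 2× left (reaching I), down to L, 2× right (reaching N) — 9 moves in all.
Check: all required cells visited; 9 ≤ 9 moves.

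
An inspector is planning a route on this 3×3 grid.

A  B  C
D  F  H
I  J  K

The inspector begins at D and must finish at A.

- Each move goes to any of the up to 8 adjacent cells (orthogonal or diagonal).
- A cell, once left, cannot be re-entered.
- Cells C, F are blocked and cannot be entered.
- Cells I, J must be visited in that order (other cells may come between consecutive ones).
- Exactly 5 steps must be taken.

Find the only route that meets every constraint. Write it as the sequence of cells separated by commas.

The waypoints must appear in the order I, J, with no cell reused.
Route from D: down 1 to I, right 1 to J, up-right 1 to H, up-left 1 to B, left 1 to A — 5 moves in all.
Check: order respected (I at step 1, J at step 2); 5 moves as required.

D, I, J, H, B, A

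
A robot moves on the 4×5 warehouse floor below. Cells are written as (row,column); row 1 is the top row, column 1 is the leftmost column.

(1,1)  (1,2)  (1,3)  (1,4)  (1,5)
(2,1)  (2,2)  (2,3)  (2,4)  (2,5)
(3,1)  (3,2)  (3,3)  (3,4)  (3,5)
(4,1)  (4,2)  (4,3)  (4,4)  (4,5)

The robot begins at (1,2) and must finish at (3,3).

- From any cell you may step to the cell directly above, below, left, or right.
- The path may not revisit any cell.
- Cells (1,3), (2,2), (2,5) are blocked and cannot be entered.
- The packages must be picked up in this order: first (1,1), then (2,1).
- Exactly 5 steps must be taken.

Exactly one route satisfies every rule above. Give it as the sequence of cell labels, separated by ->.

(1,2) -> (1,1) -> (2,1) -> (3,1) -> (3,2) -> (3,3)

The waypoints must appear in the order (1,1), (2,1), with no cell reused.
Route from (1,2): left 1 to (1,1), down 2 to (3,1), right 2 to (3,3) — 5 moves in all.
Check: order respected ((1,1) at step 1, (2,1) at step 2); 5 moves as required.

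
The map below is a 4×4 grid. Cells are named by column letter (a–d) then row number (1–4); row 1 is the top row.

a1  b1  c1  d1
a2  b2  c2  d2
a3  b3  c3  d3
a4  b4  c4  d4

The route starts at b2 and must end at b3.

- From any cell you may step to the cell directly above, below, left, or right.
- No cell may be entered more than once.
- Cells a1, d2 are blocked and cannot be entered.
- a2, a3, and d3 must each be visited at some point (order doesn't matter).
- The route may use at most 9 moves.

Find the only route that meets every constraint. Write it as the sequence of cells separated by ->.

b2 -> a2 -> a3 -> a4 -> b4 -> c4 -> d4 -> d3 -> c3 -> b3

The 9-move cap with required stops at a2, a3, d3 leaves no slack for detours.
Route from b2: left 1 to a2, down 2 to a4, right 3 to d4, up 1 to d3, left 2 to b3 — 9 moves in all.
Check: all required cells visited; 9 ≤ 9 moves.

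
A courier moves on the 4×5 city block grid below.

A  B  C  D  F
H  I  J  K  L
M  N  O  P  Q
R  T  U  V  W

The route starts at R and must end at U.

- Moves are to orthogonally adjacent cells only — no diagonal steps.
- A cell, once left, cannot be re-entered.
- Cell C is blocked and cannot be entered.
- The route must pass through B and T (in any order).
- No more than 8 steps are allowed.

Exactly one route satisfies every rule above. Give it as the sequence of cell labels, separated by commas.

R, M, H, A, B, I, N, T, U

Any route must reach B and T and still end at U within 8 moves, so the order of the required stops is forced.
Route from R: 3× up (reaching A), right to B, 3× down (reaching T), right to U — 8 moves in all.
Check: all required cells visited; 8 ≤ 8 moves.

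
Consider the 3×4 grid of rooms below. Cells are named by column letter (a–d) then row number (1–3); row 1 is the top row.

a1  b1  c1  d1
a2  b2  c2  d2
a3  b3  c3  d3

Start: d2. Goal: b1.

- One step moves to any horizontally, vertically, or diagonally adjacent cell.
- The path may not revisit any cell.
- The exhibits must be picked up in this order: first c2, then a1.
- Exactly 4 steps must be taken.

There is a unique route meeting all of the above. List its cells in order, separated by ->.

d2 -> c2 -> b2 -> a1 -> b1

The waypoints must appear in the order c2, a1, with no cell reused.
Route from d2: 2× left (reaching b2), up-left to a1, right to b1 — 4 moves in all.
Check: order respected (c2 at step 1, a1 at step 3); 4 moves as required.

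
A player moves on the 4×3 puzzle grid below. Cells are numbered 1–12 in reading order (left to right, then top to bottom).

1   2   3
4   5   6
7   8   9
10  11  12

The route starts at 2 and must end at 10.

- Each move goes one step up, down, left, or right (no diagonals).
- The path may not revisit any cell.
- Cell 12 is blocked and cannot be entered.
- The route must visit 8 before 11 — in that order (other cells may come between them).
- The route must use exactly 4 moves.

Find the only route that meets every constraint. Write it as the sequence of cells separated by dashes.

The waypoints must appear in the order 8, 11, with no cell reused.
Route from 2: down 3 to 11, left 1 to 10 — 4 moves in all.
Check: order respected (8 at step 2, 11 at step 3); 4 moves as required.

2 - 5 - 8 - 11 - 10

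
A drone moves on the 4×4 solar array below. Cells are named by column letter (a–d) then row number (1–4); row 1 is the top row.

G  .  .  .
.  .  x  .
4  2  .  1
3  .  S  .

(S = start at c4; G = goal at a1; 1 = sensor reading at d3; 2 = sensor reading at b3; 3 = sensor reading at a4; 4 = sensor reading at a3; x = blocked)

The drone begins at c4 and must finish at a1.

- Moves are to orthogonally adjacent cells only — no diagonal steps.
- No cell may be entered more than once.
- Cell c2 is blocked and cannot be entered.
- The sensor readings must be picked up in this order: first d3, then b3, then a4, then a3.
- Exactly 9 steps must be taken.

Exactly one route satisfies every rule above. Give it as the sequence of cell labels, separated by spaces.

The waypoints must appear in the order d3, b3, a4, a3, with no cell reused.
Route from c4: right 1 to d4, up 1 to d3, left 2 to b3, down 1 to b4, left 1 to a4, up 3 to a1 — 9 moves in all.
Check: order respected (1 at step 2, 2 at step 4, 3 at step 6, 4 at step 7); 9 moves as required.

c4 d4 d3 c3 b3 b4 a4 a3 a2 a1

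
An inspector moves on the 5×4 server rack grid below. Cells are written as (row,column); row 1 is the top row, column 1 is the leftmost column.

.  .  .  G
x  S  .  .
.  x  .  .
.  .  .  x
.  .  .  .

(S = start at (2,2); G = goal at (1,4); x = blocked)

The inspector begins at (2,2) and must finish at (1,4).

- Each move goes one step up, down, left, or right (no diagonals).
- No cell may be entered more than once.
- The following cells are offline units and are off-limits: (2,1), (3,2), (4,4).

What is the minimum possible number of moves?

3

The Manhattan distance from (2,2) to (1,4) is |2−1| + |2−4| = 3, so at least 3 moves are needed.
A route of 3 moves achieves this: (2,2) → (1,2) → (1,3) → (1,4).
Since 3 matches the lower bound, it is optimal.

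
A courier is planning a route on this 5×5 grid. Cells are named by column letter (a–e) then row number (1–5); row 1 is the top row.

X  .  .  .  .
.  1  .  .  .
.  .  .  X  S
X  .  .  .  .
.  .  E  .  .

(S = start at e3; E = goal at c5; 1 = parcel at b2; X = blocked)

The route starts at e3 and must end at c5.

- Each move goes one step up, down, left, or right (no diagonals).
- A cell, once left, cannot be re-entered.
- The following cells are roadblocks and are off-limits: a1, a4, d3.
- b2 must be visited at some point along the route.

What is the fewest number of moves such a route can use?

Any route passes through b2 somewhere between e3 and c5. Summing Manhattan distances along the two legs (e3 → b2 → c5) gives a lower bound of 4 + 4 = 8 moves.
A route of 8 moves achieves this: e3 → e2 → d2 → c2 → b2 → b3 → b4 → b5 → c5.
Since 8 matches the lower bound, it is optimal.

8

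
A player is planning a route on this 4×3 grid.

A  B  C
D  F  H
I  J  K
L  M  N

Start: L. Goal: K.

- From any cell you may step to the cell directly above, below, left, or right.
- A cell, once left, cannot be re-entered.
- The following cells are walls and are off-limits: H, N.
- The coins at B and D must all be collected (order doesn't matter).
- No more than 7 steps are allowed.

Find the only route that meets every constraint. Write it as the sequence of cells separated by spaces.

L I D A B F J K

The 7-move cap with required stops at B, D leaves no slack for detours.
Route from L: up 3 to A, right 1 to B, down 2 to J, right 1 to K — 7 moves in all.
Check: all required cells visited; 7 ≤ 7 moves.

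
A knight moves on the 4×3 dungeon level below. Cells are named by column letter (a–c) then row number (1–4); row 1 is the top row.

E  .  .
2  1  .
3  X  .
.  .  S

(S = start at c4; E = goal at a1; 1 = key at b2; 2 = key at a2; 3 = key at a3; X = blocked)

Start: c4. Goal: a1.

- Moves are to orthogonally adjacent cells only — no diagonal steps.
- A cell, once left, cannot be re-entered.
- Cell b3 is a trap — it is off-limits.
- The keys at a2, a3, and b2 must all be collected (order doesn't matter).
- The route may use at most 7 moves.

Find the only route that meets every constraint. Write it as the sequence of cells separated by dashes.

c4 - b4 - a4 - a3 - a2 - b2 - b1 - a1

The budget equals the shortest possible length, so every move has to be on a shortest route through the required cells.
Route from c4: left 2 to a4, up 2 to a2, right 1 to b2, up 1 to b1, left 1 to a1 — 7 moves in all.
Check: all required cells visited; 7 ≤ 7 moves.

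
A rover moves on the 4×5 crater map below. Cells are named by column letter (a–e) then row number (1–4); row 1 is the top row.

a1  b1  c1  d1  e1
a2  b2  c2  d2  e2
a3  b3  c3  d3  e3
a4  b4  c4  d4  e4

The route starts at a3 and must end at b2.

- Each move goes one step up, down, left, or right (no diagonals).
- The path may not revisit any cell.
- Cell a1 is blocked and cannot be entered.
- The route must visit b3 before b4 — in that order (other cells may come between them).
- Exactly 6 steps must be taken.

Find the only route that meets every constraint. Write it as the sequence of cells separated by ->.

The waypoints must appear in the order b3, b4, with no cell reused.
Route from a3: right 1 to b3, down 1 to b4, right 1 to c4, up 2 to c2, left 1 to b2 — 6 moves in all.
Check: order respected (b3 at step 1, b4 at step 2); 6 moves as required.

a3 -> b3 -> b4 -> c4 -> c3 -> c2 -> b2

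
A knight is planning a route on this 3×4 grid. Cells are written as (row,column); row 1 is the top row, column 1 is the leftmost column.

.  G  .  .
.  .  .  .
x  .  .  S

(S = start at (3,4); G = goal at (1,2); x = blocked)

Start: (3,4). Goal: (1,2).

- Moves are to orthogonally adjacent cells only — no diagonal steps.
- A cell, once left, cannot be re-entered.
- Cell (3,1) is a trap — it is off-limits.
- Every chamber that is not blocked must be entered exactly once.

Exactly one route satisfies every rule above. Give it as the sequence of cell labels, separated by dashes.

(3,4) - (2,4) - (1,4) - (1,3) - (2,3) - (3,3) - (3,2) - (2,2) - (2,1) - (1,1) - (1,2)

Need to visit all 11 open cells exactly once, starting at (3,4) and ending at (1,2).
Cell (1,1) has only two open neighbours ((2,1) and (1,2)), so the path must pass straight through it: one of those is the cell it's entered from and the other is where it exits.
Route from (3,4): up 2 to (1,4), left 1 to (1,3), down 2 to (3,3), left 1 to (3,2), up 1 to (2,2), left 1 to (2,1), up 1 to (1,1), right 1 to (1,2) — 10 moves in all.
Check: all 11 open cells covered.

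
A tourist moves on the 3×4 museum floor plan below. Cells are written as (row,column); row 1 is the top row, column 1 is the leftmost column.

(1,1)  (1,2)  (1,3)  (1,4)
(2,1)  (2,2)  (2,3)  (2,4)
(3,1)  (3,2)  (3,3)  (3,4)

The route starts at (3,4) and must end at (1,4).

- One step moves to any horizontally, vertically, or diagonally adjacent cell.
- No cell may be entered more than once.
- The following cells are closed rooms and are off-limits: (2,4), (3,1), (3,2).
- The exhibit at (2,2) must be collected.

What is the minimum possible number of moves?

Any route passes through (2,2) somewhere between (3,4) and (1,4). Summing Chebyshev distances along the two legs ((3,4) → (2,2) → (1,4)) gives a lower bound of 2 + 2 = 4 moves.
A route of 4 moves achieves this: (3,4) → (2,3) → (2,2) → (1,3) → (1,4).
Since 4 matches the lower bound, it is optimal.

4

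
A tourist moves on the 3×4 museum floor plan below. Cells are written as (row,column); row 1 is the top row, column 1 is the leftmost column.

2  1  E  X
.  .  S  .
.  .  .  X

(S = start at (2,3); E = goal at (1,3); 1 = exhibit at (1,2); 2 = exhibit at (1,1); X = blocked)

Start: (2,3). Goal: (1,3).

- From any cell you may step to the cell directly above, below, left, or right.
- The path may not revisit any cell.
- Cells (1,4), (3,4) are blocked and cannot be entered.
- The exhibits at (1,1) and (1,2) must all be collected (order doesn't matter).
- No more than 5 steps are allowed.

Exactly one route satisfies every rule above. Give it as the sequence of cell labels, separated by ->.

(2,3) -> (2,2) -> (2,1) -> (1,1) -> (1,2) -> (1,3)

The 5-move cap with required stops at (1,1), (1,2) leaves no slack for detours.
Route from (2,3): left 2 to (2,1), up 1 to (1,1), right 2 to (1,3) — 5 moves in all.
Check: all required cells visited; 5 ≤ 5 moves.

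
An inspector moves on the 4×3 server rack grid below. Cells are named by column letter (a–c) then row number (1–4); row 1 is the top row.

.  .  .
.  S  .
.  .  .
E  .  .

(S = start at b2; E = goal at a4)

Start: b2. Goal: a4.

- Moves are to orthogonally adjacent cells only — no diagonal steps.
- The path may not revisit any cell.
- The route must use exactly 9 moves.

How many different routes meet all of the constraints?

7

Need simple routes of exactly 9 moves from b2 to a4 (Manhattan distance 3, so 3 moves are spent on a detour and 3 undoing it).
Enumerating: b2 b1 a1 a2 a3 b3 c3 c4 b4 a4 | b2 b1 c1 c2 c3 c4 b4 b3 a3 a4 | b2 b3 c3 c2 c1 b1 a1 a2 a3 a4 | b2 a2 a1 b1 c1 c2 c3 c4 b4 a4 | b2 a2 a1 b1 c1 c2 c3 b3 b4 a4 | b2 a2 a1 b1 c1 c2 c3 b3 a3 a4 | b2 c2 c1 b1 a1 a2 a3 b3 b4 a4.
That gives 7 routes.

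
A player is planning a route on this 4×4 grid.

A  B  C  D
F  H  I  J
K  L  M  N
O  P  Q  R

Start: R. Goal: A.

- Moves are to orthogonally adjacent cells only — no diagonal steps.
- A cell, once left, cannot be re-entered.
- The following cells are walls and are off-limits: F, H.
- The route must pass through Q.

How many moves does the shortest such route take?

6

Any route passes through Q somewhere between R and A. Summing Manhattan distances along the two legs (R → Q → A) gives a lower bound of 1 + 5 = 6 moves.
A route of 6 moves achieves this: R → Q → M → I → C → B → A.
Since 6 matches the lower bound, it is optimal.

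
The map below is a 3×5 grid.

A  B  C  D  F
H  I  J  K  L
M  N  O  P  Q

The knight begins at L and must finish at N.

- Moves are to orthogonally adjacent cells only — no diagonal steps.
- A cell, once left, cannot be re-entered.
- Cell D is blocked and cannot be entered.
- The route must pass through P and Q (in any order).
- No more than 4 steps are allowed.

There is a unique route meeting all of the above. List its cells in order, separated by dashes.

L - Q - P - O - N

The budget equals the shortest possible length, so every move has to be on a shortest route through the required cells.
Route from L: down to Q, 3× left (reaching N) — 4 moves in all.
Check: all required cells visited; 4 ≤ 4 moves.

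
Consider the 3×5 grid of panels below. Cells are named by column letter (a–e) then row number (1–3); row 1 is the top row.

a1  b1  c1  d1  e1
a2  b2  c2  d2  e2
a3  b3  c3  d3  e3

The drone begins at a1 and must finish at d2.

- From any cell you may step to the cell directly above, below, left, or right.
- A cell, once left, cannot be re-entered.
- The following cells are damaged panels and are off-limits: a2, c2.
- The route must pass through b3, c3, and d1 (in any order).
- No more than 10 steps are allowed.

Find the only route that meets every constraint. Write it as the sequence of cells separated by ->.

The 10-move cap with required stops at b3, c3, d1 leaves no slack for detours.
Route from a1: right to b1, 2× down (reaching b3), 3× right (reaching e3), 2× up (reaching e1), left to d1, down to d2 — 10 moves in all.
Check: all required cells visited; 10 ≤ 10 moves.

a1 -> b1 -> b2 -> b3 -> c3 -> d3 -> e3 -> e2 -> e1 -> d1 -> d2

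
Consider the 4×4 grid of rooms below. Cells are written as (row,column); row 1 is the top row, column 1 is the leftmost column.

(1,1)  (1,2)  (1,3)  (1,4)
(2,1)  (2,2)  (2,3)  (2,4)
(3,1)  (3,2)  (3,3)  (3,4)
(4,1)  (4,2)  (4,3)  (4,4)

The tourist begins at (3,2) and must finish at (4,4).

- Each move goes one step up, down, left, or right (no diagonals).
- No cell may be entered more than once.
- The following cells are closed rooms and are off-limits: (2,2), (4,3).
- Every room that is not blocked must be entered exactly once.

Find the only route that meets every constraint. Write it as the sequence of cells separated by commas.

(3,2), (4,2), (4,1), (3,1), (2,1), (1,1), (1,2), (1,3), (1,4), (2,4), (2,3), (3,3), (3,4), (4,4)

Need to visit all 14 open cells exactly once, starting at (3,2) and ending at (4,4).
Cell (2,1) has only two open neighbours ((1,1) and (3,1)), so the path must pass straight through it: one of those is the cell it's entered from and the other is where it exits.
Route from (3,2): down 1 to (4,2), left 1 to (4,1), up 3 to (1,1), right 3 to (1,4), down 1 to (2,4), left 1 to (2,3), down 1 to (3,3), right 1 to (3,4), down 1 to (4,4) — 13 moves in all.
Check: all 14 open cells covered.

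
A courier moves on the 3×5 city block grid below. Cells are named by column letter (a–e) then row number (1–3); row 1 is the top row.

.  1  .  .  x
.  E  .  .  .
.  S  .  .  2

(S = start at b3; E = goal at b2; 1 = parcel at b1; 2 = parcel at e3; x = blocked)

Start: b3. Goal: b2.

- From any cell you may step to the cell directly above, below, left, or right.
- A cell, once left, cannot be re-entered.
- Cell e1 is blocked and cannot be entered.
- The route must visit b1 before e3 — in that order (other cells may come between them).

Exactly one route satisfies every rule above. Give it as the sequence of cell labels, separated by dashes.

The waypoints must appear in the order b1, e3, with no cell reused.
Route from b3: left 1 to a3, up 2 to a1, right 3 to d1, down 1 to d2, right 1 to e2, down 1 to e3, left 2 to c3, up 1 to c2, left 1 to b2 — 13 moves in all.
Check: order respected (1 at step 4, 2 at step 9).

b3 - a3 - a2 - a1 - b1 - c1 - d1 - d2 - e2 - e3 - d3 - c3 - c2 - b2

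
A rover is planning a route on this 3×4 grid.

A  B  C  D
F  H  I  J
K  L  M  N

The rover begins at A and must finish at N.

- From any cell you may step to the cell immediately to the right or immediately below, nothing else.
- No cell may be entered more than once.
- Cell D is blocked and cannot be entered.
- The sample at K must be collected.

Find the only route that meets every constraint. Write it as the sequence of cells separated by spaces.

A F K L M N

Moves only go right or down, so the column and row indices never decrease.
Route from A: 2× down (reaching K), 3× right (reaching N) — 5 moves in all.
Check: all required cells visited.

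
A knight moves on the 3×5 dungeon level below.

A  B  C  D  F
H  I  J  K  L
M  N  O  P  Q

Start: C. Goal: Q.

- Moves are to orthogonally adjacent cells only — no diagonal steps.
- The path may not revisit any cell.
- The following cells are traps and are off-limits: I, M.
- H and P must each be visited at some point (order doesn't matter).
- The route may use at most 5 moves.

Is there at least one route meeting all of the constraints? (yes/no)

H must be visited but has only one open neighbour (A), and it is neither the start nor the goal — the route would have to enter and leave through A, re-entering it.

no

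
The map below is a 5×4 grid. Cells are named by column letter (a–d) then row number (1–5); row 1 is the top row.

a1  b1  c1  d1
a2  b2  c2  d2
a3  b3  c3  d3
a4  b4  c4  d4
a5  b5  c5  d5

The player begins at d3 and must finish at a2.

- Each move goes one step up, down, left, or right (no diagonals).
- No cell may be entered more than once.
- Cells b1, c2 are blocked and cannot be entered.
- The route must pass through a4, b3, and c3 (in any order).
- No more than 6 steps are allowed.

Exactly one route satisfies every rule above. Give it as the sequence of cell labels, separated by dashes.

d3 - c3 - b3 - b4 - a4 - a3 - a2

The budget equals the shortest possible length, so every move has to be on a shortest route through the required cells.
Route from d3: 2× left (reaching b3), down to b4, left to a4, 2× up (reaching a2) — 6 moves in all.
Check: all required cells visited; 6 ≤ 6 moves.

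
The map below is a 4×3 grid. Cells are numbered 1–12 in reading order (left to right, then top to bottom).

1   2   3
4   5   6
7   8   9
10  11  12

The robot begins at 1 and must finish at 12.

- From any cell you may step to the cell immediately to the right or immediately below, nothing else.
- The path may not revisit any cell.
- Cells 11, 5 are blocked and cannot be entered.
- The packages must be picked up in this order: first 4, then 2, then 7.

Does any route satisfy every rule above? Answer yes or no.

2 lies above 4, so going from 4 to 2 would need an upward move — but moves only go right/down, so 4 cannot be visited before 2.

no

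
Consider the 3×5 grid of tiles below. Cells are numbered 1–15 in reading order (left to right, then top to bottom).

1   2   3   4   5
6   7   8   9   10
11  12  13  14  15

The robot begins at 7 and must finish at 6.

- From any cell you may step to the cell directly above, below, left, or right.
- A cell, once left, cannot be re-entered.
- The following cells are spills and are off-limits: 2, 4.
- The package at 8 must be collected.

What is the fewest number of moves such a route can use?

Any route passes through 8 somewhere between 7 and 6. Summing Manhattan distances along the two legs (7 → 8 → 6) gives a lower bound of 1 + 2 = 3 moves.
The shortest route satisfying every rule uses 5 moves: 7 → 8 → 13 → 12 → 11 → 6.
The bound of 3 isn't tight here; checking systematically, no route of length 3 through 4 satisfies every constraint, so 5 is the minimum.

5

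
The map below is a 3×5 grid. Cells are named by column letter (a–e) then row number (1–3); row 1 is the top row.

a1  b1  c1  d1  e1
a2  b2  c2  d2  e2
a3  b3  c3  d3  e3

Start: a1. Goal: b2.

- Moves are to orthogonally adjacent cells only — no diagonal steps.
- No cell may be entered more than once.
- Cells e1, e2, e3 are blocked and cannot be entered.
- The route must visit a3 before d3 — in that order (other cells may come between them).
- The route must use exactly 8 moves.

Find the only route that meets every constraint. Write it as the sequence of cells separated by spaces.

The waypoints must appear in the order a3, d3, with no cell reused.
Route from a1: 2× down (reaching a3), 3× right (reaching d3), up to d2, 2× left (reaching b2) — 8 moves in all.
Check: order respected (a3 at step 2, d3 at step 5); 8 moves as required.

a1 a2 a3 b3 c3 d3 d2 c2 b2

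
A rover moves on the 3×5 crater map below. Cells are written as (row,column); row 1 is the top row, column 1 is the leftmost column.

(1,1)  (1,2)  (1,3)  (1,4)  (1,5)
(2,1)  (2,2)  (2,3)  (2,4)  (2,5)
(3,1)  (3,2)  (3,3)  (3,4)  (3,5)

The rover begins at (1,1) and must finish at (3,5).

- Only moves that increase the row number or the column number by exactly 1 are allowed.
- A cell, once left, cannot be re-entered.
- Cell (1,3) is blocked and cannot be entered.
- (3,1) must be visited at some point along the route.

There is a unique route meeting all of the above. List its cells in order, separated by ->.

Moves only go right or down, so the column and row indices never decrease.
Route from (1,1): down 2 to (3,1), right 4 to (3,5) — 6 moves in all.
Check: all required cells visited.

(1,1) -> (2,1) -> (3,1) -> (3,2) -> (3,3) -> (3,4) -> (3,5)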